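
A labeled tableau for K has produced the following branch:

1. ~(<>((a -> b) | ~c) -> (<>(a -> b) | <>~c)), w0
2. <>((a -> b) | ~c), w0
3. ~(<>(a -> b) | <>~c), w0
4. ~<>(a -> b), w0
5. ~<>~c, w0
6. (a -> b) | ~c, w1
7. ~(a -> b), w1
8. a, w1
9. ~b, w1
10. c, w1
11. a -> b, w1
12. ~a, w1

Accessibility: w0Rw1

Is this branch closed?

Both a and ~a appear at w1.

Yes, closed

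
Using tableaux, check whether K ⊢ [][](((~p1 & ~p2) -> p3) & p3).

No, not valid

Tableau for the negation ~[][](((~p1 & ~p2) -> p3) & p3):
1. ~[][](((~p1 & ~p2) -> p3) & p3), 0
2. ~[](((~p1 & ~p2) -> p3) & p3), 1   [~[]-rule on 1: fresh world 1, 0R1]
3. ~(((~p1 & ~p2) -> p3) & p3), 2   [~[]-rule on 2: fresh world 2, 1R2]
4. ~p3, 2   [~&-rule on 3 (branches; this branch)]
Accessibility: 0R1, 1R2
The negation has an open branch (countermodel exists).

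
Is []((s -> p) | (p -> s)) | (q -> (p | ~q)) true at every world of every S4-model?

Tableau for the negation ~([]((s -> p) | (p -> s)) | (q -> (p | ~q))):
1. ~([]((s -> p) | (p -> s)) | (q -> (p | ~q))), 0
2. ~[]((s -> p) | (p -> s)), 0
3. ~(q -> (p | ~q)), 0
4. q, 0
5. ~(p | ~q), 0
6. ~p, 0
7. ~((s -> p) | (p -> s)), 1
8. ~(s -> p), 1
9. ~(p -> s), 1
10. s, 1
11. ~p, 1
12. p, 1
13. ~s, 1
Accessibility: 0R0, 0R1, 1R1
Branch closes: p and ~p both at 1.
All branches of the negation close; one closing branch shown above.

Valid in S4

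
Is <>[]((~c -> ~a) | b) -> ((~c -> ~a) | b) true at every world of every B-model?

Yes, valid

Tableau for the negation ~(<>[]((~c -> ~a) | b) -> ((~c -> ~a) | b)):
1. ~(<>[]((~c -> ~a) | b) -> ((~c -> ~a) | b)), w0
2. <>[]((~c -> ~a) | b), w0   [~->-rule on 1]
3. ~((~c -> ~a) | b), w0   [~->-rule on 1]
4. ~(~c -> ~a), w0   [~|-rule on 3]
5. ~b, w0   [~|-rule on 3]
6. ~c, w0   [~->-rule on 4]
7. a, w0   [~->-rule on 4]
8. []((~c -> ~a) | b), w1   [<>-rule on 2: fresh world w1, w0Rw1]
9. (~c -> ~a) | b, w0   [[]-rule on 8 via w1Rw0]
10. (~c -> ~a) | b, w1   [[]-rule on 8 via w1Rw1]
11. ~c -> ~a, w0   [|-rule on 9 (branches; this branch)]
12. b, w1   [|-rule on 10 (branches; this branch)]
13. ~a, w0   [->-rule on 11 (branches; this branch)]
Accessibility: w0Rw0, w0Rw1, w1Rw0, w1Rw1
Branch closes: a and ~a both at w0.
Every branch of the negation's tableau closes; the branch above is one of them.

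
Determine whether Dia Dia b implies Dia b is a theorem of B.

Tableau for the negation not (Dia Dia b implies Dia b):
1. not (Dia Dia b implies Dia b), w0
2. Dia Dia b, w0   [neg-implies-rule on 1]
3. not Dia b, w0   [neg-implies-rule on 1]
4. not b, w0   [neg-Dia-rule on 3 via w0Rw0]
5. Dia b, w1   [Dia-rule on 2: fresh world w1, w0Rw1]
6. not b, w1   [neg-Dia-rule on 3 via w0Rw1]
7. b, w2   [Dia-rule on 5: fresh world w2, w1Rw2]
Accessibility: w0Rw0, w0Rw1, w1Rw0, w1Rw1, w1Rw2, w2Rw1, w2Rw2
The negation has an open branch (countermodel exists).

No, not valid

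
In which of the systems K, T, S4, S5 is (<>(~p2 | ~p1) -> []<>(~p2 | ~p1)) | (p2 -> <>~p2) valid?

S4-tableau for the negation ~((<>(~p2 | ~p1) -> []<>(~p2 | ~p1)) | (p2 -> <>~p2)):
1. ~((<>(~p2 | ~p1) -> []<>(~p2 | ~p1)) | (p2 -> <>~p2)), u
2. ~(<>(~p2 | ~p1) -> []<>(~p2 | ~p1)), u   [~|-rule on 1]
3. ~(p2 -> <>~p2), u   [~|-rule on 1]
4. <>(~p2 | ~p1), u   [~->-rule on 2]
5. ~[]<>(~p2 | ~p1), u   [~->-rule on 2]
6. p2, u   [~->-rule on 3]
7. ~<>~p2, u   [~->-rule on 3]
8. ~p2 | ~p1, v   [<>-rule on 4: fresh world v, uRv]
9. p2, v   [~<>-rule on 7 via uRv]
10. ~p1, v   [|-rule on 8 (branches; this branch)]
11. ~<>(~p2 | ~p1), w   [~[]-rule on 5: fresh world w, uRw]
12. p2, w   [~<>-rule on 7 via uRw]
13. ~(~p2 | ~p1), w   [~<>-rule on 11 via wRw]
14. p1, w   [~|-rule on 13]
Accessibility: uRu, uRv, uRw, vRv, wRw
Complete open branch: countermodel on an S4-frame, so not valid in S4, nor in K, T (the same frame is also a K-frame and a T-frame).
S5-tableau for the negation ~((<>(~p2 | ~p1) -> []<>(~p2 | ~p1)) | (p2 -> <>~p2)):
1. ~((<>(~p2 | ~p1) -> []<>(~p2 | ~p1)) | (p2 -> <>~p2)), u
2. ~(<>(~p2 | ~p1) -> []<>(~p2 | ~p1)), u   [~|-rule on 1]
3. ~(p2 -> <>~p2), u   [~|-rule on 1]
4. <>(~p2 | ~p1), u   [~->-rule on 2]
5. ~[]<>(~p2 | ~p1), u   [~->-rule on 2]
6. p2, u   [~->-rule on 3]
7. ~<>~p2, u   [~->-rule on 3]
8. ~p2 | ~p1, v   [<>-rule on 4: fresh world v, uRv]
9. p2, v   [~<>-rule on 7 via uRv]
10. ~p1, v   [|-rule on 8 (branches; this branch)]
11. ~<>(~p2 | ~p1), w   [~[]-rule on 5: fresh world w, uRw]
12. p2, w   [~<>-rule on 7 via uRw]
13. ~(~p2 | ~p1), u   [~<>-rule on 11 via wRu]
14. p1, u   [~|-rule on 13]
15. ~(~p2 | ~p1), v   [~<>-rule on 11 via wRv]
16. p1, v   [~|-rule on 15]
Accessibility: uRu, uRv, uRw, vRu, vRv, vRw, wRu, wRv, wRw
Branch closes: p1 and ~p1 both at v.
Every branch closes (one shown): valid in S5.

S5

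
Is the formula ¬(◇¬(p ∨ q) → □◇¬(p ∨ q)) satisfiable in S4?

1. ¬(◇¬(p ∨ q) → □◇¬(p ∨ q)), w0
2. ◇¬(p ∨ q), w0
3. ¬□◇¬(p ∨ q), w0
4. ¬(p ∨ q), w1
5. ¬p, w1
6. ¬q, w1
7. ¬◇¬(p ∨ q), w2
8. p ∨ q, w2
9. q, w2
Accessibility: w0Rw0, w0Rw1, w0Rw2, w1Rw1, w2Rw2

Satisfiable (open branch found)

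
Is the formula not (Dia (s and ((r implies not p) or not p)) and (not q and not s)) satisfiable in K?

1. not (Dia (s and ((r implies not p) or not p)) and (not q and not s)), 0
2. not (not q and not s), 0
3. s, 0

Satisfiable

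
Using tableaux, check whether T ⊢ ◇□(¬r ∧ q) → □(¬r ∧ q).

Not valid

Tableau for the negation ¬(◇□(¬r ∧ q) → □(¬r ∧ q)):
1. ¬(◇□(¬r ∧ q) → □(¬r ∧ q)), w0
2. ◇□(¬r ∧ q), w0
3. ¬□(¬r ∧ q), w0
4. □(¬r ∧ q), w1
5. ¬r ∧ q, w1
6. ¬r, w1
7. q, w1
8. ¬(¬r ∧ q), w2
9. ¬q, w2
Accessibility: w0Rw0, w0Rw1, w0Rw2, w1Rw1, w2Rw2
The negation has an open branch (countermodel exists).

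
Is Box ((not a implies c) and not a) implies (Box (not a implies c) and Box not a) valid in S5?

Tableau for the negation not (Box ((not a implies c) and not a) implies (Box (not a implies c) and Box not a)):
1. not (Box ((not a implies c) and not a) implies (Box (not a implies c) and Box not a)), u
2. Box ((not a implies c) and not a), u
3. not (Box (not a implies c) and Box not a), u
4. (not a implies c) and not a, u
5. not a implies c, u
6. not a, u
7. not Box (not a implies c), u
8. c, u
9. not (not a implies c), v
10. not a, v
11. not c, v
12. (not a implies c) and not a, v
13. not a implies c, v
14. c, v
Accessibility: uRu, uRv, vRu, vRv
Branch closes: c and not c both at v.
Every branch of the negation's tableau closes; the branch above is one of them.

Yes, valid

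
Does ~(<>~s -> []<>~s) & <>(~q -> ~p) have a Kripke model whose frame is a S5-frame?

Unsatisfiable (every branch closes)

1. ~(<>~s -> []<>~s) & <>(~q -> ~p), 0
2. ~(<>~s -> []<>~s), 0
3. <>(~q -> ~p), 0
4. <>~s, 0
5. ~[]<>~s, 0
6. ~q -> ~p, 1
7. ~p, 1
8. ~s, 2
9. ~<>~s, 3
10. s, 0
11. s, 1
12. s, 2
Accessibility: 0R0, 0R1, 0R2, 0R3, 1R0, 1R1, 1R2, 1R3, 2R0, 2R1, 2R2, 2R3, 3R0, 3R1, 3R2, 3R3
Branch closes: s and ~s both at 2.
Every branch closes; the branch above is one of them.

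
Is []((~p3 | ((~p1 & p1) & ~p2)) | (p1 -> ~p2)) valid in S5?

Tableau for the negation ~[]((~p3 | ((~p1 & p1) & ~p2)) | (p1 -> ~p2)):
1. ~[]((~p3 | ((~p1 & p1) & ~p2)) | (p1 -> ~p2)), u
2. ~((~p3 | ((~p1 & p1) & ~p2)) | (p1 -> ~p2)), v   [~[]-rule on 1: fresh world v, uRv]
3. ~(~p3 | ((~p1 & p1) & ~p2)), v   [~|-rule on 2]
4. ~(p1 -> ~p2), v   [~|-rule on 2]
5. p3, v   [~|-rule on 3]
6. ~((~p1 & p1) & ~p2), v   [~|-rule on 3]
7. p1, v   [~->-rule on 4]
8. p2, v   [~->-rule on 4]
Accessibility: uRu, uRv, vRu, vRv
The negation has an open branch (countermodel exists).

Invalid (countermodel exists)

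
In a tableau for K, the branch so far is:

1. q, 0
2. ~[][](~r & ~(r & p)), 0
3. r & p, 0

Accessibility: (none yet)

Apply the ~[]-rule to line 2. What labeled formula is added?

a fresh world 1 with 0R1, and ~[](~r & ~(r & p)) at 1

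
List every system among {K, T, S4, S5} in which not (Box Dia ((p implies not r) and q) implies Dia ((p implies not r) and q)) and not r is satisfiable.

T-tableau for the formula:
1. not (Box Dia ((p implies not r) and q) implies Dia ((p implies not r) and q)) and not r, w0
2. not (Box Dia ((p implies not r) and q) implies Dia ((p implies not r) and q)), w0
3. not r, w0
4. Box Dia ((p implies not r) and q), w0
5. not Dia ((p implies not r) and q), w0
6. Dia ((p implies not r) and q), w0
7. not ((p implies not r) and q), w0
8. not q, w0
9. (p implies not r) and q, w1
10. p implies not r, w1
11. q, w1
12. Dia ((p implies not r) and q), w1
13. not ((p implies not r) and q), w1
14. not r, w1
15. not (p implies not r), w1
16. p, w1
17. r, w1
Accessibility: w0Rw0, w0Rw1, w1Rw1
Branch closes: r and not r both at w1.
Every branch closes (one shown): unsatisfiable in T, hence also in S4, S5 (every S4/S5-frame is a T-frame).
K-tableau for the formula:
1. not (Box Dia ((p implies not r) and q) implies Dia ((p implies not r) and q)) and not r, w0
2. not (Box Dia ((p implies not r) and q) implies Dia ((p implies not r) and q)), w0
3. not r, w0
4. Box Dia ((p implies not r) and q), w0
5. not Dia ((p implies not r) and q), w0
Complete open branch: satisfiable in K.

K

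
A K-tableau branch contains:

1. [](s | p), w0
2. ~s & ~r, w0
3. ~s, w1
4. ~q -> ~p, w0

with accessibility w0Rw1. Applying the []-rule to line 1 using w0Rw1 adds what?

s | p, w1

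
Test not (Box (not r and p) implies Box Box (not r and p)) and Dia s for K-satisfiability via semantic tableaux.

Satisfiable (open branch found)

1. not (Box (not r and p) implies Box Box (not r and p)) and Dia s, 0
2. not (Box (not r and p) implies Box Box (not r and p)), 0
3. Dia s, 0
4. Box (not r and p), 0
5. not Box Box (not r and p), 0
6. s, 1
7. not r and p, 1
8. not r, 1
9. p, 1
10. not Box (not r and p), 2
11. not r and p, 2
12. not r, 2
13. p, 2
14. not (not r and p), 3
15. not p, 3
Accessibility: 0R1, 0R2, 2R3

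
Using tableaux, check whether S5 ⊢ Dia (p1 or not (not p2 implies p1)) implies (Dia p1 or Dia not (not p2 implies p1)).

Valid in S5

Tableau for the negation not (Dia (p1 or not (not p2 implies p1)) implies (Dia p1 or Dia not (not p2 implies p1))):
1. not (Dia (p1 or not (not p2 implies p1)) implies (Dia p1 or Dia not (not p2 implies p1))), w0
2. Dia (p1 or not (not p2 implies p1)), w0
3. not (Dia p1 or Dia not (not p2 implies p1)), w0
4. not Dia p1, w0
5. not Dia not (not p2 implies p1), w0
6. not p1, w0
7. not p2 implies p1, w0
8. p2, w0
9. p1 or not (not p2 implies p1), w1
10. not p1, w1
11. not p2 implies p1, w1
12. not (not p2 implies p1), w1
13. not p2, w1
14. p1, w1
Accessibility: w0Rw0, w0Rw1, w1Rw0, w1Rw1
Branch closes: p1 and not p1 both at w1.
All branches of the negation close; one closing branch shown above.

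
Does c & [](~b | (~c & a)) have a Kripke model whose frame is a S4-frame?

Yes, satisfiable

1. c & [](~b | (~c & a)), 0
2. c, 0
3. [](~b | (~c & a)), 0
4. ~b | (~c & a), 0
5. ~b, 0
Accessibility: 0R0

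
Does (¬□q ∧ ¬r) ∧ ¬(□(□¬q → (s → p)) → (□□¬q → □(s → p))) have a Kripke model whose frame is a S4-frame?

1. (¬□q ∧ ¬r) ∧ ¬(□(□¬q → (s → p)) → (□□¬q → □(s → p))), w0
2. ¬□q ∧ ¬r, w0   [∧-rule on 1]
3. ¬(□(□¬q → (s → p)) → (□□¬q → □(s → p))), w0   [∧-rule on 1]
4. ¬□q, w0   [∧-rule on 2]
5. ¬r, w0   [∧-rule on 2]
6. □(□¬q → (s → p)), w0   [¬→-rule on 3]
7. ¬(□□¬q → □(s → p)), w0   [¬→-rule on 3]
8. □□¬q, w0   [¬→-rule on 7]
9. ¬□(s → p), w0   [¬→-rule on 7]
10. □¬q → (s → p), w0   [□-rule on 6 via w0Rw0]
11. □¬q, w0   [□-rule on 8 via w0Rw0]
12. ¬q, w0   [□-rule on 11 via w0Rw0]
13. s → p, w0   [→-rule on 10 (branches; this branch)]
14. p, w0   [→-rule on 13 (branches; this branch)]
15. ¬q, w1   [¬□-rule on 4: fresh world w1, w0Rw1]
16. □¬q → (s → p), w1   [□-rule on 6 via w0Rw1]
17. □¬q, w1   [□-rule on 8 via w0Rw1]
18. s → p, w1   [→-rule on 16 (branches; this branch)]
19. p, w1   [→-rule on 18 (branches; this branch)]
20. ¬(s → p), w2   [¬□-rule on 9: fresh world w2, w0Rw2]
21. s, w2   [¬→-rule on 20]
22. ¬p, w2   [¬→-rule on 20]
23. □¬q → (s → p), w2   [□-rule on 6 via w0Rw2]
24. □¬q, w2   [□-rule on 8 via w0Rw2]
25. ¬q, w2   [□-rule on 11 via w0Rw2]
26. ¬□¬q, w2   [→-rule on 23 (branches; this branch)]
27. q, w3   [¬□-rule on 26: fresh world w3, w2Rw3]
28. □¬q → (s → p), w3   [□-rule on 6 via w0Rw3]
29. □¬q, w3   [□-rule on 8 via w0Rw3]
30. ¬q, w3   [□-rule on 11 via w0Rw3]
Accessibility: w0Rw0, w0Rw1, w0Rw2, w0Rw3, w1Rw1, w2Rw2, w2Rw3, w3Rw3
Branch closes: q and ¬q both at w3.
Every branch closes; the branch above is one of them.

No, unsatisfiable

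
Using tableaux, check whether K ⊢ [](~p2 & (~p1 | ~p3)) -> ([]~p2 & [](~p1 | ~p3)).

Yes, valid

Tableau for the negation ~([](~p2 & (~p1 | ~p3)) -> ([]~p2 & [](~p1 | ~p3))):
1. ~([](~p2 & (~p1 | ~p3)) -> ([]~p2 & [](~p1 | ~p3))), w0
2. [](~p2 & (~p1 | ~p3)), w0
3. ~([]~p2 & [](~p1 | ~p3)), w0
4. ~[](~p1 | ~p3), w0
5. ~(~p1 | ~p3), w1
6. p1, w1
7. p3, w1
8. ~p2 & (~p1 | ~p3), w1
9. ~p2, w1
10. ~p1 | ~p3, w1
11. ~p3, w1
Accessibility: w0Rw1
Branch closes: p3 and ~p3 both at w1.
All branches of the negation close; one closing branch shown above.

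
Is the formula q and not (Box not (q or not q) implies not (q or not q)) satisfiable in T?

Unsatisfiable (every branch closes)

1. q and not (Box not (q or not q) implies not (q or not q)), 0
2. q, 0   [and-rule on 1]
3. not (Box not (q or not q) implies not (q or not q)), 0   [and-rule on 1]
4. Box not (q or not q), 0   [neg-implies-rule on 3]
5. q or not q, 0   [neg-implies-rule on 3]
6. not (q or not q), 0   [Box-rule on 4 via 0R0]
7. not q, 0   [neg-or-rule on 6]
Accessibility: 0R0
Branch closes: q and not q both at 0.
All branches of the tableau close; one closing branch shown above.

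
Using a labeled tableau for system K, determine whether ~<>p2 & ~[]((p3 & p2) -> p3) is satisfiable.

1. ~<>p2 & ~[]((p3 & p2) -> p3), w0
2. ~<>p2, w0
3. ~[]((p3 & p2) -> p3), w0
4. ~((p3 & p2) -> p3), w1
5. p3 & p2, w1
6. ~p3, w1
7. p3, w1
8. p2, w1
Accessibility: w0Rw1
Branch closes: p3 and ~p3 both at w1.
All branches of the tableau close; one closing branch shown above.

Unsatisfiable (every branch closes)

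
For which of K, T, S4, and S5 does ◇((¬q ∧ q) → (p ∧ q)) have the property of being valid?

K-tableau for the negation ¬◇((¬q ∧ q) → (p ∧ q)):
1. ¬◇((¬q ∧ q) → (p ∧ q)), u
Complete open branch: countermodel on a K-frame, so not valid in K.
T-tableau for the negation ¬◇((¬q ∧ q) → (p ∧ q)):
1. ¬◇((¬q ∧ q) → (p ∧ q)), u
2. ¬((¬q ∧ q) → (p ∧ q)), u
3. ¬q ∧ q, u
4. ¬(p ∧ q), u
5. ¬q, u
6. q, u
Accessibility: uRu
Branch closes: q and ¬q both at u.
Every branch closes (one shown): valid in T, hence also in S4, S5 (every theorem of T is a theorem of S4 and S5).

T, S4, S5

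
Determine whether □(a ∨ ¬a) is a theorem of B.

Tableau for the negation ¬□(a ∨ ¬a):
1. ¬□(a ∨ ¬a), u
2. ¬(a ∨ ¬a), v   [¬□-rule on 1: fresh world v, uRv]
3. ¬a, v   [¬∨-rule on 2]
4. a, v   [¬∨-rule on 2]
Accessibility: uRu, uRv, vRu, vRv
Branch closes: a and ¬a both at v.
All branches of the negation close; one closing branch shown above.

Yes, valid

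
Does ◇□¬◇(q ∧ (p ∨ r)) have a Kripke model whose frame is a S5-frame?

Satisfiable

1. ◇□¬◇(q ∧ (p ∨ r)), u
2. □¬◇(q ∧ (p ∨ r)), v
3. ¬◇(q ∧ (p ∨ r)), u
4. ¬◇(q ∧ (p ∨ r)), v
5. ¬(q ∧ (p ∨ r)), u
6. ¬(q ∧ (p ∨ r)), v
7. ¬(p ∨ r), u
8. ¬p, u
9. ¬r, u
10. ¬(p ∨ r), v
11. ¬p, v
12. ¬r, v
Accessibility: uRu, uRv, vRu, vRv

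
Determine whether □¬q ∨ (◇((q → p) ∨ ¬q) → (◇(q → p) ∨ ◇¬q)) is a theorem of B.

Valid in B

Tableau for the negation ¬(□¬q ∨ (◇((q → p) ∨ ¬q) → (◇(q → p) ∨ ◇¬q))):
1. ¬(□¬q ∨ (◇((q → p) ∨ ¬q) → (◇(q → p) ∨ ◇¬q))), w0
2. ¬□¬q, w0
3. ¬(◇((q → p) ∨ ¬q) → (◇(q → p) ∨ ◇¬q)), w0
4. ◇((q → p) ∨ ¬q), w0
5. ¬(◇(q → p) ∨ ◇¬q), w0
6. ¬◇(q → p), w0
7. ¬◇¬q, w0
8. ¬(q → p), w0
9. q, w0
10. ¬p, w0
11. q, w1
12. ¬(q → p), w1
13. ¬p, w1
14. (q → p) ∨ ¬q, w2
15. ¬(q → p), w2
16. q, w2
17. ¬p, w2
18. q → p, w2
19. p, w2
Accessibility: w0Rw0, w0Rw1, w0Rw2, w1Rw0, w1Rw1, w2Rw0, w2Rw2
Branch closes: p and ¬p both at w2.
Every branch of the negation's tableau closes; the branch above is one of them.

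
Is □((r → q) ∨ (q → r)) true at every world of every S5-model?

Valid in S5

Tableau for the negation ¬□((r → q) ∨ (q → r)):
1. ¬□((r → q) ∨ (q → r)), 0
2. ¬((r → q) ∨ (q → r)), 1
3. ¬(r → q), 1
4. ¬(q → r), 1
5. r, 1
6. ¬q, 1
7. q, 1
8. ¬r, 1
Accessibility: 0R0, 0R1, 1R0, 1R1
Branch closes: q and ¬q both at 1.
All branches of the negation close; one closing branch shown above.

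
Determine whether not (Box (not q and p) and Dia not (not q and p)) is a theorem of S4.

Tableau for the negation Box (not q and p) and Dia not (not q and p):
1. Box (not q and p) and Dia not (not q and p), w0
2. Box (not q and p), w0
3. Dia not (not q and p), w0
4. not q and p, w0
5. not q, w0
6. p, w0
7. not (not q and p), w1
8. not q and p, w1
9. not q, w1
10. p, w1
11. not p, w1
Accessibility: w0Rw0, w0Rw1, w1Rw1
Branch closes: p and not p both at w1.
All branches of the negation close; one closing branch shown above.

Yes, valid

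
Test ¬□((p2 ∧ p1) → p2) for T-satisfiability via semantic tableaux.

1. ¬□((p2 ∧ p1) → p2), 0
2. ¬((p2 ∧ p1) → p2), 1   [¬□-rule on 1: fresh world 1, 0R1]
3. p2 ∧ p1, 1   [¬→-rule on 2]
4. ¬p2, 1   [¬→-rule on 2]
5. p2, 1   [∧-rule on 3]
6. p1, 1   [∧-rule on 3]
Accessibility: 0R0, 0R1, 1R1
Branch closes: p2 and ¬p2 both at 1.
(One branch shown.) All branches close.

Unsatisfiable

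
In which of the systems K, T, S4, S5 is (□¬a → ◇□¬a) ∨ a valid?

T, S4, S5

K-tableau for the negation ¬((□¬a → ◇□¬a) ∨ a):
1. ¬((□¬a → ◇□¬a) ∨ a), u
2. ¬(□¬a → ◇□¬a), u
3. ¬a, u
4. □¬a, u
5. ¬◇□¬a, u
Complete open branch: countermodel on a K-frame, so not valid in K.
T-tableau for the negation ¬((□¬a → ◇□¬a) ∨ a):
1. ¬((□¬a → ◇□¬a) ∨ a), u
2. ¬(□¬a → ◇□¬a), u
3. ¬a, u
4. □¬a, u
5. ¬◇□¬a, u
6. ¬□¬a, u
7. a, v
8. ¬a, v
Accessibility: uRu, uRv, vRv
Branch closes: a and ¬a both at v.
Every branch closes (one shown): valid in T, hence also in S4, S5 (every theorem of T is a theorem of S4 and S5).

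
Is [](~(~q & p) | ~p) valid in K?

Tableau for the negation ~[](~(~q & p) | ~p):
1. ~[](~(~q & p) | ~p), w0
2. ~(~(~q & p) | ~p), w1   [~[]-rule on 1: fresh world w1, w0Rw1]
3. ~q & p, w1   [~|-rule on 2]
4. p, w1   [~|-rule on 2]
5. ~q, w1   [&-rule on 3]
Accessibility: w0Rw1
The negation has an open branch (countermodel exists).

No, not valid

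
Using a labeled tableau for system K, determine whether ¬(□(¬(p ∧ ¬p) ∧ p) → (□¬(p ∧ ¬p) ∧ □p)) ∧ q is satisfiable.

1. ¬(□(¬(p ∧ ¬p) ∧ p) → (□¬(p ∧ ¬p) ∧ □p)) ∧ q, w0
2. ¬(□(¬(p ∧ ¬p) ∧ p) → (□¬(p ∧ ¬p) ∧ □p)), w0
3. q, w0
4. □(¬(p ∧ ¬p) ∧ p), w0
5. ¬(□¬(p ∧ ¬p) ∧ □p), w0
6. ¬□p, w0
7. ¬p, w1
8. ¬(p ∧ ¬p) ∧ p, w1
9. ¬(p ∧ ¬p), w1
10. p, w1
Accessibility: w0Rw1
Branch closes: p and ¬p both at w1.
(One branch shown.) All branches close.

Unsatisfiable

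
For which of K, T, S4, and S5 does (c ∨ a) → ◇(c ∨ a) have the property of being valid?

K-tableau for the negation ¬((c ∨ a) → ◇(c ∨ a)):
1. ¬((c ∨ a) → ◇(c ∨ a)), u
2. c ∨ a, u
3. ¬◇(c ∨ a), u
4. a, u
Complete open branch: countermodel on a K-frame, so not valid in K.
T-tableau for the negation ¬((c ∨ a) → ◇(c ∨ a)):
1. ¬((c ∨ a) → ◇(c ∨ a)), u
2. c ∨ a, u
3. ¬◇(c ∨ a), u
4. ¬(c ∨ a), u
5. ¬c, u
6. ¬a, u
7. a, u
Accessibility: uRu
Branch closes: a and ¬a both at u.
Every branch closes (one shown): valid in T, hence also in S4, S5 (every theorem of T is a theorem of S4 and S5).

T, S4, S5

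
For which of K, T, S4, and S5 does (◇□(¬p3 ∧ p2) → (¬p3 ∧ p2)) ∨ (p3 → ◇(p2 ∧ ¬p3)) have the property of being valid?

K-tableau for the negation ¬((◇□(¬p3 ∧ p2) → (¬p3 ∧ p2)) ∨ (p3 → ◇(p2 ∧ ¬p3))):
1. ¬((◇□(¬p3 ∧ p2) → (¬p3 ∧ p2)) ∨ (p3 → ◇(p2 ∧ ¬p3))), u
2. ¬(◇□(¬p3 ∧ p2) → (¬p3 ∧ p2)), u
3. ¬(p3 → ◇(p2 ∧ ¬p3)), u
4. ◇□(¬p3 ∧ p2), u
5. ¬(¬p3 ∧ p2), u
6. p3, u
7. ¬◇(p2 ∧ ¬p3), u
8. ¬p2, u
9. □(¬p3 ∧ p2), v
10. ¬(p2 ∧ ¬p3), v
11. p3, v
Accessibility: uRv
Complete open branch: countermodel on a K-frame, so not valid in K.
T-tableau for the negation ¬((◇□(¬p3 ∧ p2) → (¬p3 ∧ p2)) ∨ (p3 → ◇(p2 ∧ ¬p3))):
1. ¬((◇□(¬p3 ∧ p2) → (¬p3 ∧ p2)) ∨ (p3 → ◇(p2 ∧ ¬p3))), u
2. ¬(◇□(¬p3 ∧ p2) → (¬p3 ∧ p2)), u
3. ¬(p3 → ◇(p2 ∧ ¬p3)), u
4. ◇□(¬p3 ∧ p2), u
5. ¬(¬p3 ∧ p2), u
6. p3, u
7. ¬◇(p2 ∧ ¬p3), u
8. ¬(p2 ∧ ¬p3), u
9. ¬p2, u
10. □(¬p3 ∧ p2), v
11. ¬(p2 ∧ ¬p3), v
12. ¬p3 ∧ p2, v
13. ¬p3, v
14. p2, v
15. p3, v
Accessibility: uRu, uRv, vRv
Branch closes: p3 and ¬p3 both at v.
Every branch closes (one shown): valid in T, hence also in S4, S5 (every theorem of T is a theorem of S4 and S5).

T, S4, S5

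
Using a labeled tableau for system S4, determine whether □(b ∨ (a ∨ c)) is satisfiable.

1. □(b ∨ (a ∨ c)), u
2. b ∨ (a ∨ c), u   [□-rule on 1 via uRu]
3. a ∨ c, u   [∨-rule on 2 (branches; this branch)]
4. c, u   [∨-rule on 3 (branches; this branch)]
Accessibility: uRu

Satisfiable (open branch found)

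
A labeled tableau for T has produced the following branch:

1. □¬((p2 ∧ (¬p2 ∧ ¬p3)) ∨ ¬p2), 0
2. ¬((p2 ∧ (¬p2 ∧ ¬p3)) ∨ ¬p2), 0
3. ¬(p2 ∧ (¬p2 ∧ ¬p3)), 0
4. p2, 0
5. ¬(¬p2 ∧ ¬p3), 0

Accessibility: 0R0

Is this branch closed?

Not closed

No world carries both an atom and its negation.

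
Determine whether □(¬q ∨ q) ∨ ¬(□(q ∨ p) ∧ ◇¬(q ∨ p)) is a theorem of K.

Tableau for the negation ¬(□(¬q ∨ q) ∨ ¬(□(q ∨ p) ∧ ◇¬(q ∨ p))):
1. ¬(□(¬q ∨ q) ∨ ¬(□(q ∨ p) ∧ ◇¬(q ∨ p))), 0
2. ¬□(¬q ∨ q), 0
3. □(q ∨ p) ∧ ◇¬(q ∨ p), 0
4. □(q ∨ p), 0
5. ◇¬(q ∨ p), 0
6. ¬(¬q ∨ q), 1
7. q, 1
8. ¬q, 1
Accessibility: 0R1
Branch closes: q and ¬q both at 1.
Every branch of the negation's tableau closes; the branch above is one of them.

Valid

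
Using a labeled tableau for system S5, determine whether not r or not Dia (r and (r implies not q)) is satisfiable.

Satisfiable

1. not r or not Dia (r and (r implies not q)), u
2. not Dia (r and (r implies not q)), u
3. not (r and (r implies not q)), u
4. not (r implies not q), u
5. r, u
6. q, u
Accessibility: uRu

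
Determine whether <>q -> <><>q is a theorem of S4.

Tableau for the negation ~(<>q -> <><>q):
1. ~(<>q -> <><>q), u
2. <>q, u
3. ~<><>q, u
4. ~<>q, u
5. ~q, u
6. q, v
7. ~<>q, v
8. ~q, v
Accessibility: uRu, uRv, vRv
Branch closes: q and ~q both at v.
All branches of the negation close; one closing branch shown above.

Valid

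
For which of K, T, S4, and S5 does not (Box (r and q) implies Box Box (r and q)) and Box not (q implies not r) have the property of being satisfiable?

T-tableau for the formula:
1. not (Box (r and q) implies Box Box (r and q)) and Box not (q implies not r), 0
2. not (Box (r and q) implies Box Box (r and q)), 0
3. Box not (q implies not r), 0
4. Box (r and q), 0
5. not Box Box (r and q), 0
6. not (q implies not r), 0
7. q, 0
8. r, 0
9. r and q, 0
10. not Box (r and q), 1
11. not (q implies not r), 1
12. q, 1
13. r, 1
14. r and q, 1
15. not (r and q), 2
16. not q, 2
Accessibility: 0R0, 0R1, 1R1, 1R2, 2R2
Complete open branch: satisfiable in T, hence also in K (this T-model is also a K-model).
S4-tableau for the formula:
1. not (Box (r and q) implies Box Box (r and q)) and Box not (q implies not r), 0
2. not (Box (r and q) implies Box Box (r and q)), 0
3. Box not (q implies not r), 0
4. Box (r and q), 0
5. not Box Box (r and q), 0
6. not (q implies not r), 0
7. q, 0
8. r, 0
9. r and q, 0
10. not Box (r and q), 1
11. not (q implies not r), 1
12. q, 1
13. r, 1
14. r and q, 1
15. not (r and q), 2
16. not (q implies not r), 2
17. q, 2
18. r, 2
19. r and q, 2
20. not q, 2
Accessibility: 0R0, 0R1, 0R2, 1R1, 1R2, 2R2
Branch closes: q and not q both at 2.
Every branch closes (one shown): unsatisfiable in S4, hence also in S5 (every S5-frame is an S4-frame).

K, T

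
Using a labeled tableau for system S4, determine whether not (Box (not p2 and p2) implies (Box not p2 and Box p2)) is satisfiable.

1. not (Box (not p2 and p2) implies (Box not p2 and Box p2)), u
2. Box (not p2 and p2), u   [neg-implies-rule on 1]
3. not (Box not p2 and Box p2), u   [neg-implies-rule on 1]
4. not p2 and p2, u   [Box-rule on 2 via uRu]
5. not p2, u   [and-rule on 4]
6. p2, u   [and-rule on 4]
Accessibility: uRu
Branch closes: p2 and not p2 both at u.
All branches of the tableau close; one closing branch shown above.

Unsatisfiable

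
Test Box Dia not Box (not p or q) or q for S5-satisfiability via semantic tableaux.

1. Box Dia not Box (not p or q) or q, 0
2. q, 0
Accessibility: 0R0

Yes, satisfiable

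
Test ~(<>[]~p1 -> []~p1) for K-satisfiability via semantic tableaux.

1. ~(<>[]~p1 -> []~p1), 0
2. <>[]~p1, 0
3. ~[]~p1, 0
4. []~p1, 1
5. p1, 2
Accessibility: 0R1, 0R2

Yes, satisfiable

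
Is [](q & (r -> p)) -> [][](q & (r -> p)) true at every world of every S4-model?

Tableau for the negation ~([](q & (r -> p)) -> [][](q & (r -> p))):
1. ~([](q & (r -> p)) -> [][](q & (r -> p))), u
2. [](q & (r -> p)), u
3. ~[][](q & (r -> p)), u
4. q & (r -> p), u
5. q, u
6. r -> p, u
7. p, u
8. ~[](q & (r -> p)), v
9. q & (r -> p), v
10. q, v
11. r -> p, v
12. p, v
13. ~(q & (r -> p)), w
14. q & (r -> p), w
15. q, w
16. r -> p, w
17. ~(r -> p), w
18. r, w
19. ~p, w
20. p, w
Accessibility: uRu, uRv, uRw, vRv, vRw, wRw
Branch closes: p and ~p both at w.
All branches of the negation close; one closing branch shown above.

Valid in S4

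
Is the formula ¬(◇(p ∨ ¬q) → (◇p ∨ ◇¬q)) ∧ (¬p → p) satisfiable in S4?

1. ¬(◇(p ∨ ¬q) → (◇p ∨ ◇¬q)) ∧ (¬p → p), w0
2. ¬(◇(p ∨ ¬q) → (◇p ∨ ◇¬q)), w0
3. ¬p → p, w0
4. ◇(p ∨ ¬q), w0
5. ¬(◇p ∨ ◇¬q), w0
6. ¬◇p, w0
7. ¬◇¬q, w0
8. ¬p, w0
9. q, w0
10. p, w0
Accessibility: w0Rw0
Branch closes: p and ¬p both at w0.
(One branch shown.) All branches close.

No, unsatisfiable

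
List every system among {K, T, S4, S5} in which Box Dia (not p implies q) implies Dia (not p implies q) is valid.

K-tableau for the negation not (Box Dia (not p implies q) implies Dia (not p implies q)):
1. not (Box Dia (not p implies q) implies Dia (not p implies q)), 0
2. Box Dia (not p implies q), 0
3. not Dia (not p implies q), 0
Complete open branch: countermodel on a K-frame, so not valid in K.
T-tableau for the negation not (Box Dia (not p implies q) implies Dia (not p implies q)):
1. not (Box Dia (not p implies q) implies Dia (not p implies q)), 0
2. Box Dia (not p implies q), 0
3. not Dia (not p implies q), 0
4. Dia (not p implies q), 0
5. not (not p implies q), 0
6. not p, 0
7. not q, 0
8. not p implies q, 1
9. Dia (not p implies q), 1
10. not (not p implies q), 1
11. not p, 1
12. not q, 1
13. q, 1
Accessibility: 0R0, 0R1, 1R1
Branch closes: q and not q both at 1.
Every branch closes (one shown): valid in T, hence also in S4, S5 (every theorem of T is a theorem of S4 and S5).

T, S4, S5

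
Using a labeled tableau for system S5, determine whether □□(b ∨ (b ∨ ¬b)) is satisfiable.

1. □□(b ∨ (b ∨ ¬b)), u
2. □(b ∨ (b ∨ ¬b)), u
3. b ∨ (b ∨ ¬b), u
4. b ∨ ¬b, u
5. ¬b, u
Accessibility: uRu

Satisfiable (open branch found)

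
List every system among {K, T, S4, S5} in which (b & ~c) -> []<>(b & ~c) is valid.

S4-tableau for the negation ~((b & ~c) -> []<>(b & ~c)):
1. ~((b & ~c) -> []<>(b & ~c)), w0
2. b & ~c, w0
3. ~[]<>(b & ~c), w0
4. b, w0
5. ~c, w0
6. ~<>(b & ~c), w1
7. ~(b & ~c), w1
8. c, w1
Accessibility: w0Rw0, w0Rw1, w1Rw1
Complete open branch: countermodel on an S4-frame, so not valid in S4, nor in K, T (the same frame is also a K-frame and a T-frame).
S5-tableau for the negation ~((b & ~c) -> []<>(b & ~c)):
1. ~((b & ~c) -> []<>(b & ~c)), w0
2. b & ~c, w0
3. ~[]<>(b & ~c), w0
4. b, w0
5. ~c, w0
6. ~<>(b & ~c), w1
7. ~(b & ~c), w0
8. ~(b & ~c), w1
9. c, w0
Accessibility: w0Rw0, w0Rw1, w1Rw0, w1Rw1
Branch closes: c and ~c both at w0.
Every branch closes (one shown): valid in S5.

S5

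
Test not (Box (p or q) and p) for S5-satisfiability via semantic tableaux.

Satisfiable

1. not (Box (p or q) and p), 0
2. not p, 0
Accessibility: 0R0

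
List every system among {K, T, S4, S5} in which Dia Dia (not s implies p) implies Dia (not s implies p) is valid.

S4-tableau for the negation not (Dia Dia (not s implies p) implies Dia (not s implies p)):
1. not (Dia Dia (not s implies p) implies Dia (not s implies p)), 0
2. Dia Dia (not s implies p), 0   [neg-implies-rule on 1]
3. not Dia (not s implies p), 0   [neg-implies-rule on 1]
4. not (not s implies p), 0   [neg-Dia-rule on 3 via 0R0]
5. not s, 0   [neg-implies-rule on 4]
6. not p, 0   [neg-implies-rule on 4]
7. Dia (not s implies p), 1   [Dia-rule on 2: fresh world 1, 0R1]
8. not (not s implies p), 1   [neg-Dia-rule on 3 via 0R1]
9. not s, 1   [neg-implies-rule on 8]
10. not p, 1   [neg-implies-rule on 8]
11. not s implies p, 2   [Dia-rule on 7: fresh world 2, 1R2]
12. not (not s implies p), 2   [neg-Dia-rule on 3 via 0R2]
13. not s, 2   [neg-implies-rule on 12]
14. not p, 2   [neg-implies-rule on 12]
15. p, 2   [implies-rule on 11 (branches; this branch)]
Accessibility: 0R0, 0R1, 0R2, 1R1, 1R2, 2R2
Branch closes: p and not p both at 2.
Every branch closes (one shown): valid in S4, hence also in S5 (every theorem of S4 is a theorem of S5).
T-tableau for the negation not (Dia Dia (not s implies p) implies Dia (not s implies p)):
1. not (Dia Dia (not s implies p) implies Dia (not s implies p)), 0
2. Dia Dia (not s implies p), 0   [neg-implies-rule on 1]
3. not Dia (not s implies p), 0   [neg-implies-rule on 1]
4. not (not s implies p), 0   [neg-Dia-rule on 3 via 0R0]
5. not s, 0   [neg-implies-rule on 4]
6. not p, 0   [neg-implies-rule on 4]
7. Dia (not s implies p), 1   [Dia-rule on 2: fresh world 1, 0R1]
8. not (not s implies p), 1   [neg-Dia-rule on 3 via 0R1]
9. not s, 1   [neg-implies-rule on 8]
10. not p, 1   [neg-implies-rule on 8]
11. not s implies p, 2   [Dia-rule on 7: fresh world 2, 1R2]
12. p, 2   [implies-rule on 11 (branches; this branch)]
Accessibility: 0R0, 0R1, 1R1, 1R2, 2R2
Complete open branch: countermodel on a T-frame, so not valid in T, nor in K (the same frame is also a K-frame).

S4, S5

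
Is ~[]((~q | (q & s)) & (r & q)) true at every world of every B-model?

Tableau for the negation []((~q | (q & s)) & (r & q)):
1. []((~q | (q & s)) & (r & q)), w0
2. (~q | (q & s)) & (r & q), w0
3. ~q | (q & s), w0
4. r & q, w0
5. r, w0
6. q, w0
7. q & s, w0
8. s, w0
Accessibility: w0Rw0
The negation has an open branch (countermodel exists).

Invalid (countermodel exists)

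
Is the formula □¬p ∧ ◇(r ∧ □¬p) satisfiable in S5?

Yes, satisfiable

1. □¬p ∧ ◇(r ∧ □¬p), u
2. □¬p, u   [∧-rule on 1]
3. ◇(r ∧ □¬p), u   [∧-rule on 1]
4. ¬p, u   [□-rule on 2 via uRu]
5. r ∧ □¬p, v   [◇-rule on 3: fresh world v, uRv]
6. r, v   [∧-rule on 5]
7. □¬p, v   [∧-rule on 5]
8. ¬p, v   [□-rule on 2 via uRv]
Accessibility: uRu, uRv, vRu, vRv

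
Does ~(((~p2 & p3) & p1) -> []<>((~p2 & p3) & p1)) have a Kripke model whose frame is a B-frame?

1. ~(((~p2 & p3) & p1) -> []<>((~p2 & p3) & p1)), w0
2. (~p2 & p3) & p1, w0
3. ~[]<>((~p2 & p3) & p1), w0
4. ~p2 & p3, w0
5. p1, w0
6. ~p2, w0
7. p3, w0
8. ~<>((~p2 & p3) & p1), w1
9. ~((~p2 & p3) & p1), w0
10. ~((~p2 & p3) & p1), w1
11. ~(~p2 & p3), w0
12. ~p1, w1
13. ~p3, w0
Accessibility: w0Rw0, w0Rw1, w1Rw0, w1Rw1
Branch closes: p3 and ~p3 both at w0.
Every branch closes; the branch above is one of them.

No, unsatisfiable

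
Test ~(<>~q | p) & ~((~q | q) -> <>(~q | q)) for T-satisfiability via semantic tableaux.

1. ~(<>~q | p) & ~((~q | q) -> <>(~q | q)), 0
2. ~(<>~q | p), 0
3. ~((~q | q) -> <>(~q | q)), 0
4. ~<>~q, 0
5. ~p, 0
6. ~q | q, 0
7. ~<>(~q | q), 0
8. q, 0
9. ~(~q | q), 0
10. ~q, 0
Accessibility: 0R0
Branch closes: q and ~q both at 0.
Every branch closes; the branch above is one of them.

Unsatisfiable (every branch closes)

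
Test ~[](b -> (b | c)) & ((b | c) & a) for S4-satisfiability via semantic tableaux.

1. ~[](b -> (b | c)) & ((b | c) & a), 0
2. ~[](b -> (b | c)), 0
3. (b | c) & a, 0
4. b | c, 0
5. a, 0
6. c, 0
7. ~(b -> (b | c)), 1
8. b, 1
9. ~(b | c), 1
10. ~b, 1
11. ~c, 1
Accessibility: 0R0, 0R1, 1R1
Branch closes: b and ~b both at 1.
(One branch shown.) All branches close.

Unsatisfiable (every branch closes)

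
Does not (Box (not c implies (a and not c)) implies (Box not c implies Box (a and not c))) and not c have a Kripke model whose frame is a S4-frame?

No, unsatisfiable

1. not (Box (not c implies (a and not c)) implies (Box not c implies Box (a and not c))) and not c, w0
2. not (Box (not c implies (a and not c)) implies (Box not c implies Box (a and not c))), w0   [and-rule on 1]
3. not c, w0   [and-rule on 1]
4. Box (not c implies (a and not c)), w0   [neg-implies-rule on 2]
5. not (Box not c implies Box (a and not c)), w0   [neg-implies-rule on 2]
6. Box not c, w0   [neg-implies-rule on 5]
7. not Box (a and not c), w0   [neg-implies-rule on 5]
8. not c implies (a and not c), w0   [Box-rule on 4 via w0Rw0]
9. a and not c, w0   [implies-rule on 8 (branches; this branch)]
10. a, w0   [and-rule on 9]
11. not (a and not c), w1   [neg-Box-rule on 7: fresh world w1, w0Rw1]
12. not c implies (a and not c), w1   [Box-rule on 4 via w0Rw1]
13. not c, w1   [Box-rule on 6 via w0Rw1]
14. not a, w1   [neg-and-rule on 11 (branches; this branch)]
15. a and not c, w1   [implies-rule on 12 (branches; this branch)]
16. a, w1   [and-rule on 15]
Accessibility: w0Rw0, w0Rw1, w1Rw1
Branch closes: a and not a both at w1.
All branches of the tableau close; one closing branch shown above.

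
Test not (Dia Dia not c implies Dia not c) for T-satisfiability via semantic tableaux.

Satisfiable (open branch found)

1. not (Dia Dia not c implies Dia not c), u
2. Dia Dia not c, u
3. not Dia not c, u
4. c, u
5. Dia not c, v
6. c, v
7. not c, w
Accessibility: uRu, uRv, vRv, vRw, wRw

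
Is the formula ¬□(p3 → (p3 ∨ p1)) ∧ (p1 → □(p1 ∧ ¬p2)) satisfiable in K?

1. ¬□(p3 → (p3 ∨ p1)) ∧ (p1 → □(p1 ∧ ¬p2)), u
2. ¬□(p3 → (p3 ∨ p1)), u
3. p1 → □(p1 ∧ ¬p2), u
4. □(p1 ∧ ¬p2), u
5. ¬(p3 → (p3 ∨ p1)), v
6. p3, v
7. ¬(p3 ∨ p1), v
8. ¬p3, v
9. ¬p1, v
Accessibility: uRv
Branch closes: p3 and ¬p3 both at v.
Every branch closes; the branch above is one of them.

Unsatisfiable (every branch closes)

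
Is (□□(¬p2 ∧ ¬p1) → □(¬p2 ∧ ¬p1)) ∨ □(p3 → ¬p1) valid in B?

Tableau for the negation ¬((□□(¬p2 ∧ ¬p1) → □(¬p2 ∧ ¬p1)) ∨ □(p3 → ¬p1)):
1. ¬((□□(¬p2 ∧ ¬p1) → □(¬p2 ∧ ¬p1)) ∨ □(p3 → ¬p1)), 0
2. ¬(□□(¬p2 ∧ ¬p1) → □(¬p2 ∧ ¬p1)), 0
3. ¬□(p3 → ¬p1), 0
4. □□(¬p2 ∧ ¬p1), 0
5. ¬□(¬p2 ∧ ¬p1), 0
6. □(¬p2 ∧ ¬p1), 0
7. ¬p2 ∧ ¬p1, 0
8. ¬p2, 0
9. ¬p1, 0
10. ¬(p3 → ¬p1), 1
11. p3, 1
12. p1, 1
13. □(¬p2 ∧ ¬p1), 1
14. ¬p2 ∧ ¬p1, 1
15. ¬p2, 1
16. ¬p1, 1
Accessibility: 0R0, 0R1, 1R0, 1R1
Branch closes: p1 and ¬p1 both at 1.
All branches of the negation close; one closing branch shown above.

Yes, valid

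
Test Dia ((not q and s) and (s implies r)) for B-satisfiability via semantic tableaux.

1. Dia ((not q and s) and (s implies r)), w0
2. (not q and s) and (s implies r), w1
3. not q and s, w1
4. s implies r, w1
5. not q, w1
6. s, w1
7. r, w1
Accessibility: w0Rw0, w0Rw1, w1Rw0, w1Rw1

Satisfiable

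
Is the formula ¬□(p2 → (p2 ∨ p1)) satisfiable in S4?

No, unsatisfiable

1. ¬□(p2 → (p2 ∨ p1)), w0
2. ¬(p2 → (p2 ∨ p1)), w1   [¬□-rule on 1: fresh world w1, w0Rw1]
3. p2, w1   [¬→-rule on 2]
4. ¬(p2 ∨ p1), w1   [¬→-rule on 2]
5. ¬p2, w1   [¬∨-rule on 4]
6. ¬p1, w1   [¬∨-rule on 4]
Accessibility: w0Rw0, w0Rw1, w1Rw1
Branch closes: p2 and ¬p2 both at w1.
(One branch shown.) All branches close.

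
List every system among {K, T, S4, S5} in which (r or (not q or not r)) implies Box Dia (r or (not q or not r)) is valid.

T-tableau for the negation not ((r or (not q or not r)) implies Box Dia (r or (not q or not r))):
1. not ((r or (not q or not r)) implies Box Dia (r or (not q or not r))), 0
2. r or (not q or not r), 0   [neg-implies-rule on 1]
3. not Box Dia (r or (not q or not r)), 0   [neg-implies-rule on 1]
4. not q or not r, 0   [or-rule on 2 (branches; this branch)]
5. not r, 0   [or-rule on 4 (branches; this branch)]
6. not Dia (r or (not q or not r)), 1   [neg-Box-rule on 3: fresh world 1, 0R1]
7. not (r or (not q or not r)), 1   [neg-Dia-rule on 6 via 1R1]
8. not r, 1   [neg-or-rule on 7]
9. not (not q or not r), 1   [neg-or-rule on 7]
10. q, 1   [neg-or-rule on 9]
11. r, 1   [neg-or-rule on 9]
Accessibility: 0R0, 0R1, 1R1
Branch closes: r and not r both at 1.
Every branch closes (one shown): valid in T, hence also in S4, S5 (every theorem of T is a theorem of S4 and S5).
K-tableau for the negation not ((r or (not q or not r)) implies Box Dia (r or (not q or not r))):
1. not ((r or (not q or not r)) implies Box Dia (r or (not q or not r))), 0
2. r or (not q or not r), 0   [neg-implies-rule on 1]
3. not Box Dia (r or (not q or not r)), 0   [neg-implies-rule on 1]
4. not q or not r, 0   [or-rule on 2 (branches; this branch)]
5. not r, 0   [or-rule on 4 (branches; this branch)]
6. not Dia (r or (not q or not r)), 1   [neg-Box-rule on 3: fresh world 1, 0R1]
Accessibility: 0R1
Complete open branch: countermodel on a K-frame, so not valid in K.

T, S4, S5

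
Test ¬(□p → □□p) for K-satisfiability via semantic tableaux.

Satisfiable

1. ¬(□p → □□p), 0
2. □p, 0   [¬→-rule on 1]
3. ¬□□p, 0   [¬→-rule on 1]
4. ¬□p, 1   [¬□-rule on 3: fresh world 1, 0R1]
5. p, 1   [□-rule on 2 via 0R1]
6. ¬p, 2   [¬□-rule on 4: fresh world 2, 1R2]
Accessibility: 0R1, 1R2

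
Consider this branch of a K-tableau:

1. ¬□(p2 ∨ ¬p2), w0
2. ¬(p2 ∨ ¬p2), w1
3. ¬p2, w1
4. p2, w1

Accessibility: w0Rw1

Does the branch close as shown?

Closed

Both p2 and ¬p2 appear at w1.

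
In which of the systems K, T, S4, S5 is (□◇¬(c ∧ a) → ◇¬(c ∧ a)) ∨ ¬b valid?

T, S4, S5

K-tableau for the negation ¬((□◇¬(c ∧ a) → ◇¬(c ∧ a)) ∨ ¬b):
1. ¬((□◇¬(c ∧ a) → ◇¬(c ∧ a)) ∨ ¬b), 0
2. ¬(□◇¬(c ∧ a) → ◇¬(c ∧ a)), 0   [¬∨-rule on 1]
3. b, 0   [¬∨-rule on 1]
4. □◇¬(c ∧ a), 0   [¬→-rule on 2]
5. ¬◇¬(c ∧ a), 0   [¬→-rule on 2]
Complete open branch: countermodel on a K-frame, so not valid in K.
T-tableau for the negation ¬((□◇¬(c ∧ a) → ◇¬(c ∧ a)) ∨ ¬b):
1. ¬((□◇¬(c ∧ a) → ◇¬(c ∧ a)) ∨ ¬b), 0
2. ¬(□◇¬(c ∧ a) → ◇¬(c ∧ a)), 0   [¬∨-rule on 1]
3. b, 0   [¬∨-rule on 1]
4. □◇¬(c ∧ a), 0   [¬→-rule on 2]
5. ¬◇¬(c ∧ a), 0   [¬→-rule on 2]
6. ◇¬(c ∧ a), 0   [□-rule on 4 via 0R0]
7. c ∧ a, 0   [¬◇-rule on 5 via 0R0]
8. c, 0   [∧-rule on 7]
9. a, 0   [∧-rule on 7]
10. ¬(c ∧ a), 1   [◇-rule on 6: fresh world 1, 0R1]
11. ◇¬(c ∧ a), 1   [□-rule on 4 via 0R1]
12. c ∧ a, 1   [¬◇-rule on 5 via 0R1]
13. c, 1   [∧-rule on 12]
14. a, 1   [∧-rule on 12]
15. ¬a, 1   [¬∧-rule on 10 (branches; this branch)]
Accessibility: 0R0, 0R1, 1R1
Branch closes: a and ¬a both at 1.
Every branch closes (one shown): valid in T, hence also in S4, S5 (every theorem of T is a theorem of S4 and S5).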